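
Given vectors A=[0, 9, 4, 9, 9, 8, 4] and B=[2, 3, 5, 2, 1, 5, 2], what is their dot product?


Dot product = sum of element-wise products
A[0]*B[0] = 0*2 = 0
A[1]*B[1] = 9*3 = 27
A[2]*B[2] = 4*5 = 20
A[3]*B[3] = 9*2 = 18
A[4]*B[4] = 9*1 = 9
A[5]*B[5] = 8*5 = 40
A[6]*B[6] = 4*2 = 8
Sum = 0 + 27 + 20 + 18 + 9 + 40 + 8 = 122

122


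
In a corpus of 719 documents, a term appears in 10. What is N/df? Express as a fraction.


IDF ratio = N / df
= 719 / 10
= 719/10

719/10


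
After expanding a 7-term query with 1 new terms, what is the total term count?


Original terms: 7
Expansion terms: 1
Total = 7 + 1 = 8

8


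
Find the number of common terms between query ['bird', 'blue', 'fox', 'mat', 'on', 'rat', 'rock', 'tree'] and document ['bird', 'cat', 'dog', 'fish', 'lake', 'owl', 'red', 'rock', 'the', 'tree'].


Query terms: ['bird', 'blue', 'fox', 'mat', 'on', 'rat', 'rock', 'tree']
Document terms: ['bird', 'cat', 'dog', 'fish', 'lake', 'owl', 'red', 'rock', 'the', 'tree']
Common terms: ['bird', 'rock', 'tree']
Overlap count = 3

3


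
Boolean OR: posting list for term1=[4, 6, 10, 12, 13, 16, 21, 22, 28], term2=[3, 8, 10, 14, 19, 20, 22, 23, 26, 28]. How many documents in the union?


Boolean OR: find union of posting lists
term1 docs: [4, 6, 10, 12, 13, 16, 21, 22, 28]
term2 docs: [3, 8, 10, 14, 19, 20, 22, 23, 26, 28]
Union: [3, 4, 6, 8, 10, 12, 13, 14, 16, 19, 20, 21, 22, 23, 26, 28]
|union| = 16

16


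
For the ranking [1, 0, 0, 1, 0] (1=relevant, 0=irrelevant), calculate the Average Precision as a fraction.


Computing P@k for each relevant position:
Position 1: relevant, P@1 = 1/1 = 1
Position 2: not relevant
Position 3: not relevant
Position 4: relevant, P@4 = 2/4 = 1/2
Position 5: not relevant
Sum of P@k = 1 + 1/2 = 3/2
AP = 3/2 / 2 = 3/4

3/4


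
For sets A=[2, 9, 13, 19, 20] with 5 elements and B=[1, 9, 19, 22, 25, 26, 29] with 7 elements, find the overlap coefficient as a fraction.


A intersect B = [9, 19]
|A intersect B| = 2
min(|A|, |B|) = min(5, 7) = 5
Overlap = 2 / 5 = 2/5

2/5


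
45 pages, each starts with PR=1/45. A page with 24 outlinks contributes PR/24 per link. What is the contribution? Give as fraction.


Initial PR = 1/45 = 1/45
Outlinks = 24
Contribution per link = PR / outlinks
= 1/45 / 24
= 1/1080

1/1080


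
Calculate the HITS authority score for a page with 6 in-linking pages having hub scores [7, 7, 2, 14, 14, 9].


Authority = sum of hub scores of in-linkers
In-link 1: hub score = 7
In-link 2: hub score = 7
In-link 3: hub score = 2
In-link 4: hub score = 14
In-link 5: hub score = 14
In-link 6: hub score = 9
Authority = 7 + 7 + 2 + 14 + 14 + 9 = 53

53


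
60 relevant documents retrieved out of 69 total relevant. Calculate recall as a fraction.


Recall = retrieved_relevant / total_relevant
= 60 / 69
= 60 / (60 + 9)
= 20/23

20/23


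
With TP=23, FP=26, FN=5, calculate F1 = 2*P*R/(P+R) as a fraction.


F1 = 2 * P * R / (P + R)
P = TP/(TP+FP) = 23/49 = 23/49
R = TP/(TP+FN) = 23/28 = 23/28
2 * P * R = 2 * 23/49 * 23/28 = 529/686
P + R = 23/49 + 23/28 = 253/196
F1 = 529/686 / 253/196 = 46/77

46/77


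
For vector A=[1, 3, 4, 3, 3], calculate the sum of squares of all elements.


|A|^2 = sum of squared components
A[0]^2 = 1^2 = 1
A[1]^2 = 3^2 = 9
A[2]^2 = 4^2 = 16
A[3]^2 = 3^2 = 9
A[4]^2 = 3^2 = 9
Sum = 1 + 9 + 16 + 9 + 9 = 44

44


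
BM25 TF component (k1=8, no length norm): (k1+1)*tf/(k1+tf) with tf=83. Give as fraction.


BM25 TF component = (k1+1)*tf / (k1+tf)
k1 = 8, tf = 83
Numerator = (8+1)*83 = 747
Denominator = 8 + 83 = 91
= 747/91 = 747/91

747/91


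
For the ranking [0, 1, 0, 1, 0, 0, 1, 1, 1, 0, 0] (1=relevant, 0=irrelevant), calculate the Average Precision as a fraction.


Computing P@k for each relevant position:
Position 1: not relevant
Position 2: relevant, P@2 = 1/2 = 1/2
Position 3: not relevant
Position 4: relevant, P@4 = 2/4 = 1/2
Position 5: not relevant
Position 6: not relevant
Position 7: relevant, P@7 = 3/7 = 3/7
Position 8: relevant, P@8 = 4/8 = 1/2
Position 9: relevant, P@9 = 5/9 = 5/9
Position 10: not relevant
Position 11: not relevant
Sum of P@k = 1/2 + 1/2 + 3/7 + 1/2 + 5/9 = 313/126
AP = 313/126 / 5 = 313/630

313/630


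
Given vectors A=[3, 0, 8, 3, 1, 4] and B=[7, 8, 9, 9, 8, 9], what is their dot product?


Dot product = sum of element-wise products
A[0]*B[0] = 3*7 = 21
A[1]*B[1] = 0*8 = 0
A[2]*B[2] = 8*9 = 72
A[3]*B[3] = 3*9 = 27
A[4]*B[4] = 1*8 = 8
A[5]*B[5] = 4*9 = 36
Sum = 21 + 0 + 72 + 27 + 8 + 36 = 164

164


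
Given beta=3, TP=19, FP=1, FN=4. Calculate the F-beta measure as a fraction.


P = TP/(TP+FP) = 19/20 = 19/20
R = TP/(TP+FN) = 19/23 = 19/23
beta^2 = 3^2 = 9
(1 + beta^2) = 10
Numerator = (1+beta^2)*P*R = 361/46
Denominator = beta^2*P + R = 171/20 + 19/23 = 4313/460
F_beta = 190/227

190/227


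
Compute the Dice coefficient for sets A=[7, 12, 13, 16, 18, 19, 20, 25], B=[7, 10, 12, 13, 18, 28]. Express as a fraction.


A intersect B = [7, 12, 13, 18]
|A intersect B| = 4
|A| = 8, |B| = 6
Dice = 2*4 / (8+6)
= 8 / 14 = 4/7

4/7


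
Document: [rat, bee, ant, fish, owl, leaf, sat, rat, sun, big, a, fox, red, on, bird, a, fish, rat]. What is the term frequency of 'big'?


Document has 18 words
Scanning for 'big':
Found at positions: [9]
Count = 1

1


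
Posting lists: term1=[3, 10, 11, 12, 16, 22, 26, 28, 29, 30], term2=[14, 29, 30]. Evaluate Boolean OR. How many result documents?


Boolean OR: find union of posting lists
term1 docs: [3, 10, 11, 12, 16, 22, 26, 28, 29, 30]
term2 docs: [14, 29, 30]
Union: [3, 10, 11, 12, 14, 16, 22, 26, 28, 29, 30]
|union| = 11

11


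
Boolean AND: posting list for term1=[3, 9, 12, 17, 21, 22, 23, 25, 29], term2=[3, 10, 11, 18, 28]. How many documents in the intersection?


Boolean AND: find intersection of posting lists
term1 docs: [3, 9, 12, 17, 21, 22, 23, 25, 29]
term2 docs: [3, 10, 11, 18, 28]
Intersection: [3]
|intersection| = 1

1


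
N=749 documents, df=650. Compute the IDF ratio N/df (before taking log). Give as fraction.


IDF ratio = N / df
= 749 / 650
= 749/650

749/650


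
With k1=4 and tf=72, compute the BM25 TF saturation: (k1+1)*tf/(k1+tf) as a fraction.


BM25 TF component = (k1+1)*tf / (k1+tf)
k1 = 4, tf = 72
Numerator = (4+1)*72 = 360
Denominator = 4 + 72 = 76
= 360/76 = 90/19

90/19


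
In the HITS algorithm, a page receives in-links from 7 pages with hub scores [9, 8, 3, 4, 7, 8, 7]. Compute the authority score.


Authority = sum of hub scores of in-linkers
In-link 1: hub score = 9
In-link 2: hub score = 8
In-link 3: hub score = 3
In-link 4: hub score = 4
In-link 5: hub score = 7
In-link 6: hub score = 8
In-link 7: hub score = 7
Authority = 9 + 8 + 3 + 4 + 7 + 8 + 7 = 46

46


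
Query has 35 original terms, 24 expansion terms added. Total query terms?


Original terms: 35
Expansion terms: 24
Total = 35 + 24 = 59

59


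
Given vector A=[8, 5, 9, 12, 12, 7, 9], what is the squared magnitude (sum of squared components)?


|A|^2 = sum of squared components
A[0]^2 = 8^2 = 64
A[1]^2 = 5^2 = 25
A[2]^2 = 9^2 = 81
A[3]^2 = 12^2 = 144
A[4]^2 = 12^2 = 144
A[5]^2 = 7^2 = 49
A[6]^2 = 9^2 = 81
Sum = 64 + 25 + 81 + 144 + 144 + 49 + 81 = 588

588


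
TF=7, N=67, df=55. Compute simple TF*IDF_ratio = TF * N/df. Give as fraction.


TF * (N/df)
= 7 * (67/55)
= 7 * 67/55
= 469/55

469/55


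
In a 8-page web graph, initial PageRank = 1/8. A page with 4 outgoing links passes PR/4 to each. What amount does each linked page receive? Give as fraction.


Initial PR = 1/8 = 1/8
Outlinks = 4
Contribution per link = PR / outlinks
= 1/8 / 4
= 1/32

1/32


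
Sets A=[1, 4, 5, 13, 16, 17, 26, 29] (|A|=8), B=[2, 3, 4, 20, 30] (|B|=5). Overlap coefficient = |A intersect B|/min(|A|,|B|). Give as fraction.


A intersect B = [4]
|A intersect B| = 1
min(|A|, |B|) = min(8, 5) = 5
Overlap = 1 / 5 = 1/5

1/5


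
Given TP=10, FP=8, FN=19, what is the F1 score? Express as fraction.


F1 = 2 * P * R / (P + R)
P = TP/(TP+FP) = 10/18 = 5/9
R = TP/(TP+FN) = 10/29 = 10/29
2 * P * R = 2 * 5/9 * 10/29 = 100/261
P + R = 5/9 + 10/29 = 235/261
F1 = 100/261 / 235/261 = 20/47

20/47


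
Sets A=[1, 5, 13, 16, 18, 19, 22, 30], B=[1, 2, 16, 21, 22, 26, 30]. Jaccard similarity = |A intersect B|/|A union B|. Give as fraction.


A intersect B = [1, 16, 22, 30]
|A intersect B| = 4
A union B = [1, 2, 5, 13, 16, 18, 19, 21, 22, 26, 30]
|A union B| = 11
Jaccard = 4/11 = 4/11

4/11


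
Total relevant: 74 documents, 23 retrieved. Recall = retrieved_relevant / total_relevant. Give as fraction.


Recall = retrieved_relevant / total_relevant
= 23 / 74
= 23 / (23 + 51)
= 23/74

23/74


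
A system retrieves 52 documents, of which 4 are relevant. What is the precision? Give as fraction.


Precision = relevant_retrieved / total_retrieved
= 4 / 52
= 4 / (4 + 48)
= 1/13

1/13


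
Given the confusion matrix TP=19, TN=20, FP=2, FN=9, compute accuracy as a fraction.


Accuracy = (TP + TN) / (TP + TN + FP + FN)
TP + TN = 19 + 20 = 39
Total = 19 + 20 + 2 + 9 = 50
Accuracy = 39 / 50 = 39/50

39/50


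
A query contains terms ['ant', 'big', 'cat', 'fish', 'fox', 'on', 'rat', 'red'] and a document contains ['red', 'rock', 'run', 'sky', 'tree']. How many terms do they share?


Query terms: ['ant', 'big', 'cat', 'fish', 'fox', 'on', 'rat', 'red']
Document terms: ['red', 'rock', 'run', 'sky', 'tree']
Common terms: ['red']
Overlap count = 1

1


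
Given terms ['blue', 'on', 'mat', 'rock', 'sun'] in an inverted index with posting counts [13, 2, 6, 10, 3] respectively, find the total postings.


Summing posting list sizes:
'blue': 13 postings
'on': 2 postings
'mat': 6 postings
'rock': 10 postings
'sun': 3 postings
Total = 13 + 2 + 6 + 10 + 3 = 34

34


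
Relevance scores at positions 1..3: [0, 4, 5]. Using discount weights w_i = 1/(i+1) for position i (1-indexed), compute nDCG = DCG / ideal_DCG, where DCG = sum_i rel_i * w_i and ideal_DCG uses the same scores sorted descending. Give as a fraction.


Position discount weights w_i = 1/(i+1) for i=1..3:
Weights = [1/2, 1/3, 1/4]
Actual relevance: [0, 4, 5]
DCG = 0/2 + 4/3 + 5/4 = 31/12
Ideal relevance (sorted desc): [5, 4, 0]
Ideal DCG = 5/2 + 4/3 + 0/4 = 23/6
nDCG = DCG / ideal_DCG = 31/12 / 23/6 = 31/46

31/46


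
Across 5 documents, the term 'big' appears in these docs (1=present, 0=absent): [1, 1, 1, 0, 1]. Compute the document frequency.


Checking each document for 'big':
Doc 1: present
Doc 2: present
Doc 3: present
Doc 4: absent
Doc 5: present
df = sum of presences = 1 + 1 + 1 + 0 + 1 = 4

4


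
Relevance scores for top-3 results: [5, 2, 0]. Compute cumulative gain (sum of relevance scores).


Cumulative Gain = sum of relevance scores
Position 1: rel=5, running sum=5
Position 2: rel=2, running sum=7
Position 3: rel=0, running sum=7
CG = 7

7


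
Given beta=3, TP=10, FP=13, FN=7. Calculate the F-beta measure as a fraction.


P = TP/(TP+FP) = 10/23 = 10/23
R = TP/(TP+FN) = 10/17 = 10/17
beta^2 = 3^2 = 9
(1 + beta^2) = 10
Numerator = (1+beta^2)*P*R = 1000/391
Denominator = beta^2*P + R = 90/23 + 10/17 = 1760/391
F_beta = 25/44

25/44


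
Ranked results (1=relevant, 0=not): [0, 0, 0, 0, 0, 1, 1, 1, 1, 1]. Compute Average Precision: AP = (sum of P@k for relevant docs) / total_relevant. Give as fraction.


Computing P@k for each relevant position:
Position 1: not relevant
Position 2: not relevant
Position 3: not relevant
Position 4: not relevant
Position 5: not relevant
Position 6: relevant, P@6 = 1/6 = 1/6
Position 7: relevant, P@7 = 2/7 = 2/7
Position 8: relevant, P@8 = 3/8 = 3/8
Position 9: relevant, P@9 = 4/9 = 4/9
Position 10: relevant, P@10 = 5/10 = 1/2
Sum of P@k = 1/6 + 2/7 + 3/8 + 4/9 + 1/2 = 893/504
AP = 893/504 / 5 = 893/2520

893/2520


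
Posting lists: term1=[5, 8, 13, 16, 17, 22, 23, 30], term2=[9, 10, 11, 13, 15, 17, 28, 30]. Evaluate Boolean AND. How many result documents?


Boolean AND: find intersection of posting lists
term1 docs: [5, 8, 13, 16, 17, 22, 23, 30]
term2 docs: [9, 10, 11, 13, 15, 17, 28, 30]
Intersection: [13, 17, 30]
|intersection| = 3

3


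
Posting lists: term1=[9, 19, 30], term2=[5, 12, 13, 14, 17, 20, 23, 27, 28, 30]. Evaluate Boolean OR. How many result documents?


Boolean OR: find union of posting lists
term1 docs: [9, 19, 30]
term2 docs: [5, 12, 13, 14, 17, 20, 23, 27, 28, 30]
Union: [5, 9, 12, 13, 14, 17, 19, 20, 23, 27, 28, 30]
|union| = 12

12


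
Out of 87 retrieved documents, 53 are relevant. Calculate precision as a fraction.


Precision = relevant_retrieved / total_retrieved
= 53 / 87
= 53 / (53 + 34)
= 53/87

53/87


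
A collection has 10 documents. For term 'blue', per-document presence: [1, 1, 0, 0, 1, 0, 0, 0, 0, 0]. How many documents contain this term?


Checking each document for 'blue':
Doc 1: present
Doc 2: present
Doc 3: absent
Doc 4: absent
Doc 5: present
Doc 6: absent
Doc 7: absent
Doc 8: absent
Doc 9: absent
Doc 10: absent
df = sum of presences = 1 + 1 + 0 + 0 + 1 + 0 + 0 + 0 + 0 + 0 = 3

3


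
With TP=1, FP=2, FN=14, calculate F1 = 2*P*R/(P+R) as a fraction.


F1 = 2 * P * R / (P + R)
P = TP/(TP+FP) = 1/3 = 1/3
R = TP/(TP+FN) = 1/15 = 1/15
2 * P * R = 2 * 1/3 * 1/15 = 2/45
P + R = 1/3 + 1/15 = 2/5
F1 = 2/45 / 2/5 = 1/9

1/9


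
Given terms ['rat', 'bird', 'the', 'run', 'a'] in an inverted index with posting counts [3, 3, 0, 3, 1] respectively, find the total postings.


Summing posting list sizes:
'rat': 3 postings
'bird': 3 postings
'the': 0 postings
'run': 3 postings
'a': 1 postings
Total = 3 + 3 + 0 + 3 + 1 = 10

10


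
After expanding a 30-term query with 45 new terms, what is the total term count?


Original terms: 30
Expansion terms: 45
Total = 30 + 45 = 75

75


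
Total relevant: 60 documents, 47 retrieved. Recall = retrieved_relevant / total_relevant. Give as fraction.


Recall = retrieved_relevant / total_relevant
= 47 / 60
= 47 / (47 + 13)
= 47/60

47/60


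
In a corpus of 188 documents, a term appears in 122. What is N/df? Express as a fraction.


IDF ratio = N / df
= 188 / 122
= 94/61

94/61


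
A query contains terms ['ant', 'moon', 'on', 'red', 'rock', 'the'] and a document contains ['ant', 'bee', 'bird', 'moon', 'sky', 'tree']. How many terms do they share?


Query terms: ['ant', 'moon', 'on', 'red', 'rock', 'the']
Document terms: ['ant', 'bee', 'bird', 'moon', 'sky', 'tree']
Common terms: ['ant', 'moon']
Overlap count = 2

2


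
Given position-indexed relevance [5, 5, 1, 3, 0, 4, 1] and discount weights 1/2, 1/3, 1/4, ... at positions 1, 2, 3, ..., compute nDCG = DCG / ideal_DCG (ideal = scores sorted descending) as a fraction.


Position discount weights w_i = 1/(i+1) for i=1..7:
Weights = [1/2, 1/3, 1/4, 1/5, 1/6, 1/7, 1/8]
Actual relevance: [5, 5, 1, 3, 0, 4, 1]
DCG = 5/2 + 5/3 + 1/4 + 3/5 + 0/6 + 4/7 + 1/8 = 4799/840
Ideal relevance (sorted desc): [5, 5, 4, 3, 1, 1, 0]
Ideal DCG = 5/2 + 5/3 + 4/4 + 3/5 + 1/6 + 1/7 + 0/8 = 638/105
nDCG = DCG / ideal_DCG = 4799/840 / 638/105 = 4799/5104

4799/5104


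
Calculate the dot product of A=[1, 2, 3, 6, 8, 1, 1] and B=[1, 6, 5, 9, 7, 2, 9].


Dot product = sum of element-wise products
A[0]*B[0] = 1*1 = 1
A[1]*B[1] = 2*6 = 12
A[2]*B[2] = 3*5 = 15
A[3]*B[3] = 6*9 = 54
A[4]*B[4] = 8*7 = 56
A[5]*B[5] = 1*2 = 2
A[6]*B[6] = 1*9 = 9
Sum = 1 + 12 + 15 + 54 + 56 + 2 + 9 = 149

149


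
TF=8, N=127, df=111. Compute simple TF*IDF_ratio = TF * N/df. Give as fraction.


TF * (N/df)
= 8 * (127/111)
= 8 * 127/111
= 1016/111

1016/111


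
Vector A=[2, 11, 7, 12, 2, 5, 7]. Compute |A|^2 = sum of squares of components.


|A|^2 = sum of squared components
A[0]^2 = 2^2 = 4
A[1]^2 = 11^2 = 121
A[2]^2 = 7^2 = 49
A[3]^2 = 12^2 = 144
A[4]^2 = 2^2 = 4
A[5]^2 = 5^2 = 25
A[6]^2 = 7^2 = 49
Sum = 4 + 121 + 49 + 144 + 4 + 25 + 49 = 396

396


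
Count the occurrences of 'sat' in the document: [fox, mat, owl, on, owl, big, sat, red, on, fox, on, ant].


Document has 12 words
Scanning for 'sat':
Found at positions: [6]
Count = 1

1


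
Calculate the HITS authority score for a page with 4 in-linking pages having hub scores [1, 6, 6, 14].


Authority = sum of hub scores of in-linkers
In-link 1: hub score = 1
In-link 2: hub score = 6
In-link 3: hub score = 6
In-link 4: hub score = 14
Authority = 1 + 6 + 6 + 14 = 27

27


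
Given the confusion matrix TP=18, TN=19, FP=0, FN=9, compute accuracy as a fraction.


Accuracy = (TP + TN) / (TP + TN + FP + FN)
TP + TN = 18 + 19 = 37
Total = 18 + 19 + 0 + 9 = 46
Accuracy = 37 / 46 = 37/46

37/46


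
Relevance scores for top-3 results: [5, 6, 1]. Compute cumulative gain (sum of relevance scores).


Cumulative Gain = sum of relevance scores
Position 1: rel=5, running sum=5
Position 2: rel=6, running sum=11
Position 3: rel=1, running sum=12
CG = 12

12


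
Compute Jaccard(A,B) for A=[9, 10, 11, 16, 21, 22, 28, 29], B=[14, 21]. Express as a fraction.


A intersect B = [21]
|A intersect B| = 1
A union B = [9, 10, 11, 14, 16, 21, 22, 28, 29]
|A union B| = 9
Jaccard = 1/9 = 1/9

1/9


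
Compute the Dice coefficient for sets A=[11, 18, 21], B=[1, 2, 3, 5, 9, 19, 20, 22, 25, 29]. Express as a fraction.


A intersect B = []
|A intersect B| = 0
|A| = 3, |B| = 10
Dice = 2*0 / (3+10)
= 0 / 13 = 0

0


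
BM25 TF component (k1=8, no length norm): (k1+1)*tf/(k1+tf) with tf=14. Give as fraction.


BM25 TF component = (k1+1)*tf / (k1+tf)
k1 = 8, tf = 14
Numerator = (8+1)*14 = 126
Denominator = 8 + 14 = 22
= 126/22 = 63/11

63/11


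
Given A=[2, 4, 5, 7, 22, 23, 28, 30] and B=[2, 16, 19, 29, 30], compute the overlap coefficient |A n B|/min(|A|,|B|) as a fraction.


A intersect B = [2, 30]
|A intersect B| = 2
min(|A|, |B|) = min(8, 5) = 5
Overlap = 2 / 5 = 2/5

2/5


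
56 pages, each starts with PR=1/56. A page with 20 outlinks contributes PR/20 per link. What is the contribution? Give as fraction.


Initial PR = 1/56 = 1/56
Outlinks = 20
Contribution per link = PR / outlinks
= 1/56 / 20
= 1/1120

1/1120


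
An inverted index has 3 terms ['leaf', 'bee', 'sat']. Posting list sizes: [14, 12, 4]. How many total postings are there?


Summing posting list sizes:
'leaf': 14 postings
'bee': 12 postings
'sat': 4 postings
Total = 14 + 12 + 4 = 30

30


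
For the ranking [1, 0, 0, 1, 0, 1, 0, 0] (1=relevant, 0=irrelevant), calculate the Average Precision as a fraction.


Computing P@k for each relevant position:
Position 1: relevant, P@1 = 1/1 = 1
Position 2: not relevant
Position 3: not relevant
Position 4: relevant, P@4 = 2/4 = 1/2
Position 5: not relevant
Position 6: relevant, P@6 = 3/6 = 1/2
Position 7: not relevant
Position 8: not relevant
Sum of P@k = 1 + 1/2 + 1/2 = 2
AP = 2 / 3 = 2/3

2/3


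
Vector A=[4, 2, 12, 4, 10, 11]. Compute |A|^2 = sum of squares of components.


|A|^2 = sum of squared components
A[0]^2 = 4^2 = 16
A[1]^2 = 2^2 = 4
A[2]^2 = 12^2 = 144
A[3]^2 = 4^2 = 16
A[4]^2 = 10^2 = 100
A[5]^2 = 11^2 = 121
Sum = 16 + 4 + 144 + 16 + 100 + 121 = 401

401


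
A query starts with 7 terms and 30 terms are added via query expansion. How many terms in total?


Original terms: 7
Expansion terms: 30
Total = 7 + 30 = 37

37


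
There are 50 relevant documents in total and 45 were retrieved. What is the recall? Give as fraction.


Recall = retrieved_relevant / total_relevant
= 45 / 50
= 45 / (45 + 5)
= 9/10

9/10


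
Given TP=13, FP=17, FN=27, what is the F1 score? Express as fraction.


F1 = 2 * P * R / (P + R)
P = TP/(TP+FP) = 13/30 = 13/30
R = TP/(TP+FN) = 13/40 = 13/40
2 * P * R = 2 * 13/30 * 13/40 = 169/600
P + R = 13/30 + 13/40 = 91/120
F1 = 169/600 / 91/120 = 13/35

13/35


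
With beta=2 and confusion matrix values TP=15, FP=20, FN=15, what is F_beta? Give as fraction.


P = TP/(TP+FP) = 15/35 = 3/7
R = TP/(TP+FN) = 15/30 = 1/2
beta^2 = 2^2 = 4
(1 + beta^2) = 5
Numerator = (1+beta^2)*P*R = 15/14
Denominator = beta^2*P + R = 12/7 + 1/2 = 31/14
F_beta = 15/31

15/31


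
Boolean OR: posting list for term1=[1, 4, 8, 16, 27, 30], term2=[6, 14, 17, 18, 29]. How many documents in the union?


Boolean OR: find union of posting lists
term1 docs: [1, 4, 8, 16, 27, 30]
term2 docs: [6, 14, 17, 18, 29]
Union: [1, 4, 6, 8, 14, 16, 17, 18, 27, 29, 30]
|union| = 11

11


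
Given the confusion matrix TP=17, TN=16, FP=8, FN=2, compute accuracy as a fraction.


Accuracy = (TP + TN) / (TP + TN + FP + FN)
TP + TN = 17 + 16 = 33
Total = 17 + 16 + 8 + 2 = 43
Accuracy = 33 / 43 = 33/43

33/43


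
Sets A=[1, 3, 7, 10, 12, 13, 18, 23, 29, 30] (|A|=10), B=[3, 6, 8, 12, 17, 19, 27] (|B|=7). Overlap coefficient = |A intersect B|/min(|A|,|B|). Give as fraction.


A intersect B = [3, 12]
|A intersect B| = 2
min(|A|, |B|) = min(10, 7) = 7
Overlap = 2 / 7 = 2/7

2/7


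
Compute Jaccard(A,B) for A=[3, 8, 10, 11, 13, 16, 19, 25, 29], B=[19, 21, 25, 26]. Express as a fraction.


A intersect B = [19, 25]
|A intersect B| = 2
A union B = [3, 8, 10, 11, 13, 16, 19, 21, 25, 26, 29]
|A union B| = 11
Jaccard = 2/11 = 2/11

2/11


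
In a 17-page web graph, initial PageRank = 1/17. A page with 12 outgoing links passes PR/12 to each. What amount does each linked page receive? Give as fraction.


Initial PR = 1/17 = 1/17
Outlinks = 12
Contribution per link = PR / outlinks
= 1/17 / 12
= 1/204

1/204


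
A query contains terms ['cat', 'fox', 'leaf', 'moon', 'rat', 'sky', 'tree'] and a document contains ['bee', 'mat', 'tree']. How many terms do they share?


Query terms: ['cat', 'fox', 'leaf', 'moon', 'rat', 'sky', 'tree']
Document terms: ['bee', 'mat', 'tree']
Common terms: ['tree']
Overlap count = 1

1


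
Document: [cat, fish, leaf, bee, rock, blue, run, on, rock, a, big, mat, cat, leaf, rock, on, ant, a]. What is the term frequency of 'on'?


Document has 18 words
Scanning for 'on':
Found at positions: [7, 15]
Count = 2

2


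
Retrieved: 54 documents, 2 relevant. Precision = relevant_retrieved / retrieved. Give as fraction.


Precision = relevant_retrieved / total_retrieved
= 2 / 54
= 2 / (2 + 52)
= 1/27

1/27


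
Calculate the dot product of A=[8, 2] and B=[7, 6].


Dot product = sum of element-wise products
A[0]*B[0] = 8*7 = 56
A[1]*B[1] = 2*6 = 12
Sum = 56 + 12 = 68

68


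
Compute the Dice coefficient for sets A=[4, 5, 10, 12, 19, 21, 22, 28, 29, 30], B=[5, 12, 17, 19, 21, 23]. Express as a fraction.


A intersect B = [5, 12, 19, 21]
|A intersect B| = 4
|A| = 10, |B| = 6
Dice = 2*4 / (10+6)
= 8 / 16 = 1/2

1/2


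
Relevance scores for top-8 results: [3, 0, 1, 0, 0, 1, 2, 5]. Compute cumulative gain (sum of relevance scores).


Cumulative Gain = sum of relevance scores
Position 1: rel=3, running sum=3
Position 2: rel=0, running sum=3
Position 3: rel=1, running sum=4
Position 4: rel=0, running sum=4
Position 5: rel=0, running sum=4
Position 6: rel=1, running sum=5
Position 7: rel=2, running sum=7
Position 8: rel=5, running sum=12
CG = 12

12


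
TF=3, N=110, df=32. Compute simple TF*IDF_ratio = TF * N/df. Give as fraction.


TF * (N/df)
= 3 * (110/32)
= 3 * 55/16
= 165/16

165/16


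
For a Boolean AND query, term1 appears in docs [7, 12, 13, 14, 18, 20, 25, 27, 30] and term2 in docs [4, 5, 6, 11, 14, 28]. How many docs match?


Boolean AND: find intersection of posting lists
term1 docs: [7, 12, 13, 14, 18, 20, 25, 27, 30]
term2 docs: [4, 5, 6, 11, 14, 28]
Intersection: [14]
|intersection| = 1

1


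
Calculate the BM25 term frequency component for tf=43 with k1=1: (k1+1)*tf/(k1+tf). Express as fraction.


BM25 TF component = (k1+1)*tf / (k1+tf)
k1 = 1, tf = 43
Numerator = (1+1)*43 = 86
Denominator = 1 + 43 = 44
= 86/44 = 43/22

43/22


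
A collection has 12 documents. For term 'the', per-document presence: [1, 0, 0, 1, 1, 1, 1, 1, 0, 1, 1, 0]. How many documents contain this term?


Checking each document for 'the':
Doc 1: present
Doc 2: absent
Doc 3: absent
Doc 4: present
Doc 5: present
Doc 6: present
Doc 7: present
Doc 8: present
Doc 9: absent
Doc 10: present
Doc 11: present
Doc 12: absent
df = sum of presences = 1 + 0 + 0 + 1 + 1 + 1 + 1 + 1 + 0 + 1 + 1 + 0 = 8

8


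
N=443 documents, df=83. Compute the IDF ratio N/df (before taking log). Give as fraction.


IDF ratio = N / df
= 443 / 83
= 443/83

443/83


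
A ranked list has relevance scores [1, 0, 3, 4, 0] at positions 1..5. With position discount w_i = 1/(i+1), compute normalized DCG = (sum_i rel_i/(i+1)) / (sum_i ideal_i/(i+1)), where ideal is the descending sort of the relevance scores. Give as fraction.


Position discount weights w_i = 1/(i+1) for i=1..5:
Weights = [1/2, 1/3, 1/4, 1/5, 1/6]
Actual relevance: [1, 0, 3, 4, 0]
DCG = 1/2 + 0/3 + 3/4 + 4/5 + 0/6 = 41/20
Ideal relevance (sorted desc): [4, 3, 1, 0, 0]
Ideal DCG = 4/2 + 3/3 + 1/4 + 0/5 + 0/6 = 13/4
nDCG = DCG / ideal_DCG = 41/20 / 13/4 = 41/65

41/65


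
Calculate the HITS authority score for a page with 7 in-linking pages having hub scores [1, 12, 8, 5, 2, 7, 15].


Authority = sum of hub scores of in-linkers
In-link 1: hub score = 1
In-link 2: hub score = 12
In-link 3: hub score = 8
In-link 4: hub score = 5
In-link 5: hub score = 2
In-link 6: hub score = 7
In-link 7: hub score = 15
Authority = 1 + 12 + 8 + 5 + 2 + 7 + 15 = 50

50


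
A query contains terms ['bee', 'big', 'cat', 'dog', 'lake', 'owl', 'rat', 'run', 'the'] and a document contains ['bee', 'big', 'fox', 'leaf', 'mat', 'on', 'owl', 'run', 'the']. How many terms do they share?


Query terms: ['bee', 'big', 'cat', 'dog', 'lake', 'owl', 'rat', 'run', 'the']
Document terms: ['bee', 'big', 'fox', 'leaf', 'mat', 'on', 'owl', 'run', 'the']
Common terms: ['bee', 'big', 'owl', 'run', 'the']
Overlap count = 5

5


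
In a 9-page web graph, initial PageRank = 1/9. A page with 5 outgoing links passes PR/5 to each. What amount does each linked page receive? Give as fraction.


Initial PR = 1/9 = 1/9
Outlinks = 5
Contribution per link = PR / outlinks
= 1/9 / 5
= 1/45

1/45


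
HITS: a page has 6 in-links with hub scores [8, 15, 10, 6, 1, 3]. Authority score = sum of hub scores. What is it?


Authority = sum of hub scores of in-linkers
In-link 1: hub score = 8
In-link 2: hub score = 15
In-link 3: hub score = 10
In-link 4: hub score = 6
In-link 5: hub score = 1
In-link 6: hub score = 3
Authority = 8 + 15 + 10 + 6 + 1 + 3 = 43

43


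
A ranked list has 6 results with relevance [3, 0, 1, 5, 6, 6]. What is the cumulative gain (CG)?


Cumulative Gain = sum of relevance scores
Position 1: rel=3, running sum=3
Position 2: rel=0, running sum=3
Position 3: rel=1, running sum=4
Position 4: rel=5, running sum=9
Position 5: rel=6, running sum=15
Position 6: rel=6, running sum=21
CG = 21

21


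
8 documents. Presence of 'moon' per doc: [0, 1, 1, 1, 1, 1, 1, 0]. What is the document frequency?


Checking each document for 'moon':
Doc 1: absent
Doc 2: present
Doc 3: present
Doc 4: present
Doc 5: present
Doc 6: present
Doc 7: present
Doc 8: absent
df = sum of presences = 0 + 1 + 1 + 1 + 1 + 1 + 1 + 0 = 6

6


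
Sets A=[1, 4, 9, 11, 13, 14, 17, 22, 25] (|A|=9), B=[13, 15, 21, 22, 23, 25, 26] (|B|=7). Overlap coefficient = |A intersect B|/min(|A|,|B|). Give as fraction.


A intersect B = [13, 22, 25]
|A intersect B| = 3
min(|A|, |B|) = min(9, 7) = 7
Overlap = 3 / 7 = 3/7

3/7


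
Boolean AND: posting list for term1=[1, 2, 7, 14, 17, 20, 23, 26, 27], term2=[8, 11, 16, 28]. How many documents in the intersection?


Boolean AND: find intersection of posting lists
term1 docs: [1, 2, 7, 14, 17, 20, 23, 26, 27]
term2 docs: [8, 11, 16, 28]
Intersection: []
|intersection| = 0

0


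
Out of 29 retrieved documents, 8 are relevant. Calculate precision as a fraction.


Precision = relevant_retrieved / total_retrieved
= 8 / 29
= 8 / (8 + 21)
= 8/29

8/29


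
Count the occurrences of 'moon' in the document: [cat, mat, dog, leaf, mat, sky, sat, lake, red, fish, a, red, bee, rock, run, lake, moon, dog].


Document has 18 words
Scanning for 'moon':
Found at positions: [16]
Count = 1

1


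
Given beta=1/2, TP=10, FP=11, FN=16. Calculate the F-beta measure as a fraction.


P = TP/(TP+FP) = 10/21 = 10/21
R = TP/(TP+FN) = 10/26 = 5/13
beta^2 = 1/2^2 = 1/4
(1 + beta^2) = 5/4
Numerator = (1+beta^2)*P*R = 125/546
Denominator = beta^2*P + R = 5/42 + 5/13 = 275/546
F_beta = 5/11

5/11


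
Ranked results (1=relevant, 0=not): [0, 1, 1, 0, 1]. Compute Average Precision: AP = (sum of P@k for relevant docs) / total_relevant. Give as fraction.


Computing P@k for each relevant position:
Position 1: not relevant
Position 2: relevant, P@2 = 1/2 = 1/2
Position 3: relevant, P@3 = 2/3 = 2/3
Position 4: not relevant
Position 5: relevant, P@5 = 3/5 = 3/5
Sum of P@k = 1/2 + 2/3 + 3/5 = 53/30
AP = 53/30 / 3 = 53/90

53/90


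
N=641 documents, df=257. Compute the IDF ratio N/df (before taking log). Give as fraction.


IDF ratio = N / df
= 641 / 257
= 641/257

641/257


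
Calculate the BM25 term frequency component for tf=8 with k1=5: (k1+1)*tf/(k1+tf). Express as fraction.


BM25 TF component = (k1+1)*tf / (k1+tf)
k1 = 5, tf = 8
Numerator = (5+1)*8 = 48
Denominator = 5 + 8 = 13
= 48/13 = 48/13

48/13


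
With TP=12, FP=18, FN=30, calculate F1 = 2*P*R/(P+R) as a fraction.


F1 = 2 * P * R / (P + R)
P = TP/(TP+FP) = 12/30 = 2/5
R = TP/(TP+FN) = 12/42 = 2/7
2 * P * R = 2 * 2/5 * 2/7 = 8/35
P + R = 2/5 + 2/7 = 24/35
F1 = 8/35 / 24/35 = 1/3

1/3


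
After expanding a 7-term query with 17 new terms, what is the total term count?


Original terms: 7
Expansion terms: 17
Total = 7 + 17 = 24

24


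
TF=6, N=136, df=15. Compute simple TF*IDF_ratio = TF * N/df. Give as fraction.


TF * (N/df)
= 6 * (136/15)
= 6 * 136/15
= 272/5

272/5


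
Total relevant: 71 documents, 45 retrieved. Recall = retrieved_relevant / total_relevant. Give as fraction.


Recall = retrieved_relevant / total_relevant
= 45 / 71
= 45 / (45 + 26)
= 45/71

45/71


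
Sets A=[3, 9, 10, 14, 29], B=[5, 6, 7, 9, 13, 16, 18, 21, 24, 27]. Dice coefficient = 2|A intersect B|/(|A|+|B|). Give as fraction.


A intersect B = [9]
|A intersect B| = 1
|A| = 5, |B| = 10
Dice = 2*1 / (5+10)
= 2 / 15 = 2/15

2/15


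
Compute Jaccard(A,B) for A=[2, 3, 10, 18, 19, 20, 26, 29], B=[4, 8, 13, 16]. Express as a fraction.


A intersect B = []
|A intersect B| = 0
A union B = [2, 3, 4, 8, 10, 13, 16, 18, 19, 20, 26, 29]
|A union B| = 12
Jaccard = 0/12 = 0

0


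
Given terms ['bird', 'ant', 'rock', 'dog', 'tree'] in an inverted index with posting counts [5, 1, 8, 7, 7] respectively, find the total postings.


Summing posting list sizes:
'bird': 5 postings
'ant': 1 postings
'rock': 8 postings
'dog': 7 postings
'tree': 7 postings
Total = 5 + 1 + 8 + 7 + 7 = 28

28


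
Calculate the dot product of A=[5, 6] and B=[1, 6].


Dot product = sum of element-wise products
A[0]*B[0] = 5*1 = 5
A[1]*B[1] = 6*6 = 36
Sum = 5 + 36 = 41

41


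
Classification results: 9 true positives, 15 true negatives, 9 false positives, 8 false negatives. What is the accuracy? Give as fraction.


Accuracy = (TP + TN) / (TP + TN + FP + FN)
TP + TN = 9 + 15 = 24
Total = 9 + 15 + 9 + 8 = 41
Accuracy = 24 / 41 = 24/41

24/41


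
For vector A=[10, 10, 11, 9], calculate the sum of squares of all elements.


|A|^2 = sum of squared components
A[0]^2 = 10^2 = 100
A[1]^2 = 10^2 = 100
A[2]^2 = 11^2 = 121
A[3]^2 = 9^2 = 81
Sum = 100 + 100 + 121 + 81 = 402

402


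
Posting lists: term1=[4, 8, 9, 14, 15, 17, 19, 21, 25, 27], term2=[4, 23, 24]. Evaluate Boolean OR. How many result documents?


Boolean OR: find union of posting lists
term1 docs: [4, 8, 9, 14, 15, 17, 19, 21, 25, 27]
term2 docs: [4, 23, 24]
Union: [4, 8, 9, 14, 15, 17, 19, 21, 23, 24, 25, 27]
|union| = 12

12


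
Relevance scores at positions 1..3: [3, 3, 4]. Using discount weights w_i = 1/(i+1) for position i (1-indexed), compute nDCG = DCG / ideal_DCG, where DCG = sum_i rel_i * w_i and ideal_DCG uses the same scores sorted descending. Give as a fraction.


Position discount weights w_i = 1/(i+1) for i=1..3:
Weights = [1/2, 1/3, 1/4]
Actual relevance: [3, 3, 4]
DCG = 3/2 + 3/3 + 4/4 = 7/2
Ideal relevance (sorted desc): [4, 3, 3]
Ideal DCG = 4/2 + 3/3 + 3/4 = 15/4
nDCG = DCG / ideal_DCG = 7/2 / 15/4 = 14/15

14/15


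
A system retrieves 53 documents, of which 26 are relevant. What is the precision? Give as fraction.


Precision = relevant_retrieved / total_retrieved
= 26 / 53
= 26 / (26 + 27)
= 26/53

26/53


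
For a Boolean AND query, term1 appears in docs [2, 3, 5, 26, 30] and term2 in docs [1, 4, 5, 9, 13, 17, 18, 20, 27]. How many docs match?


Boolean AND: find intersection of posting lists
term1 docs: [2, 3, 5, 26, 30]
term2 docs: [1, 4, 5, 9, 13, 17, 18, 20, 27]
Intersection: [5]
|intersection| = 1

1


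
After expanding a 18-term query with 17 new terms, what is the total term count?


Original terms: 18
Expansion terms: 17
Total = 18 + 17 = 35

35


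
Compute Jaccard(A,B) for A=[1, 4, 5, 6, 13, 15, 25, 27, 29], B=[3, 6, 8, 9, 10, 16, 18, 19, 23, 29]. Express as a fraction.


A intersect B = [6, 29]
|A intersect B| = 2
A union B = [1, 3, 4, 5, 6, 8, 9, 10, 13, 15, 16, 18, 19, 23, 25, 27, 29]
|A union B| = 17
Jaccard = 2/17 = 2/17

2/17


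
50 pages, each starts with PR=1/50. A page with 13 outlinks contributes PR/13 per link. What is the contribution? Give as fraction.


Initial PR = 1/50 = 1/50
Outlinks = 13
Contribution per link = PR / outlinks
= 1/50 / 13
= 1/650

1/650


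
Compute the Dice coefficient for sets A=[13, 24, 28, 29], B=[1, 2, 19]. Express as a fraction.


A intersect B = []
|A intersect B| = 0
|A| = 4, |B| = 3
Dice = 2*0 / (4+3)
= 0 / 7 = 0

0


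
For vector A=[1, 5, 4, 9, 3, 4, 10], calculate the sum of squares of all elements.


|A|^2 = sum of squared components
A[0]^2 = 1^2 = 1
A[1]^2 = 5^2 = 25
A[2]^2 = 4^2 = 16
A[3]^2 = 9^2 = 81
A[4]^2 = 3^2 = 9
A[5]^2 = 4^2 = 16
A[6]^2 = 10^2 = 100
Sum = 1 + 25 + 16 + 81 + 9 + 16 + 100 = 248

248


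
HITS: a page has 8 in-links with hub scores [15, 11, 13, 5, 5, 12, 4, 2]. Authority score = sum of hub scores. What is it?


Authority = sum of hub scores of in-linkers
In-link 1: hub score = 15
In-link 2: hub score = 11
In-link 3: hub score = 13
In-link 4: hub score = 5
In-link 5: hub score = 5
In-link 6: hub score = 12
In-link 7: hub score = 4
In-link 8: hub score = 2
Authority = 15 + 11 + 13 + 5 + 5 + 12 + 4 + 2 = 67

67


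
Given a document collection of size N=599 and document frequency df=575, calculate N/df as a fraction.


IDF ratio = N / df
= 599 / 575
= 599/575

599/575


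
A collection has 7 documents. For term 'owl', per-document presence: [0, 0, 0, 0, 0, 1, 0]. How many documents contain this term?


Checking each document for 'owl':
Doc 1: absent
Doc 2: absent
Doc 3: absent
Doc 4: absent
Doc 5: absent
Doc 6: present
Doc 7: absent
df = sum of presences = 0 + 0 + 0 + 0 + 0 + 1 + 0 = 1

1


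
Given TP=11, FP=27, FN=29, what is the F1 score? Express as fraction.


F1 = 2 * P * R / (P + R)
P = TP/(TP+FP) = 11/38 = 11/38
R = TP/(TP+FN) = 11/40 = 11/40
2 * P * R = 2 * 11/38 * 11/40 = 121/760
P + R = 11/38 + 11/40 = 429/760
F1 = 121/760 / 429/760 = 11/39

11/39


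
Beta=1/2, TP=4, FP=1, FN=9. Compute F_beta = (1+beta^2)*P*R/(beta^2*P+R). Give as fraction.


P = TP/(TP+FP) = 4/5 = 4/5
R = TP/(TP+FN) = 4/13 = 4/13
beta^2 = 1/2^2 = 1/4
(1 + beta^2) = 5/4
Numerator = (1+beta^2)*P*R = 4/13
Denominator = beta^2*P + R = 1/5 + 4/13 = 33/65
F_beta = 20/33

20/33


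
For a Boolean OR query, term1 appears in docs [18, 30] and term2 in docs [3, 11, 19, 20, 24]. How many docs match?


Boolean OR: find union of posting lists
term1 docs: [18, 30]
term2 docs: [3, 11, 19, 20, 24]
Union: [3, 11, 18, 19, 20, 24, 30]
|union| = 7

7


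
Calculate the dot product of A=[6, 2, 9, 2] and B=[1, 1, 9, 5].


Dot product = sum of element-wise products
A[0]*B[0] = 6*1 = 6
A[1]*B[1] = 2*1 = 2
A[2]*B[2] = 9*9 = 81
A[3]*B[3] = 2*5 = 10
Sum = 6 + 2 + 81 + 10 = 99

99


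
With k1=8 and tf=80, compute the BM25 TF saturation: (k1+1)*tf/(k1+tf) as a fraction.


BM25 TF component = (k1+1)*tf / (k1+tf)
k1 = 8, tf = 80
Numerator = (8+1)*80 = 720
Denominator = 8 + 80 = 88
= 720/88 = 90/11

90/11


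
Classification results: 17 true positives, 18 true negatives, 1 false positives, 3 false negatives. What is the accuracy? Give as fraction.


Accuracy = (TP + TN) / (TP + TN + FP + FN)
TP + TN = 17 + 18 = 35
Total = 17 + 18 + 1 + 3 = 39
Accuracy = 35 / 39 = 35/39

35/39


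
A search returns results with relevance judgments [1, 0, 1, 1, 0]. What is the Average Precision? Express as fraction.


Computing P@k for each relevant position:
Position 1: relevant, P@1 = 1/1 = 1
Position 2: not relevant
Position 3: relevant, P@3 = 2/3 = 2/3
Position 4: relevant, P@4 = 3/4 = 3/4
Position 5: not relevant
Sum of P@k = 1 + 2/3 + 3/4 = 29/12
AP = 29/12 / 3 = 29/36

29/36


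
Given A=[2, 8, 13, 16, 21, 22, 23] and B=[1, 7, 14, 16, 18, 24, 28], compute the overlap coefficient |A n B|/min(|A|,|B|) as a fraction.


A intersect B = [16]
|A intersect B| = 1
min(|A|, |B|) = min(7, 7) = 7
Overlap = 1 / 7 = 1/7

1/7


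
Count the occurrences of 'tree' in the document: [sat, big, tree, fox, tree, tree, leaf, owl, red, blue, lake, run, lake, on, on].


Document has 15 words
Scanning for 'tree':
Found at positions: [2, 4, 5]
Count = 3

3


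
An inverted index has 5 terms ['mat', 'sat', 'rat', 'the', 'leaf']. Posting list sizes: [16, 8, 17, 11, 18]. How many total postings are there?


Summing posting list sizes:
'mat': 16 postings
'sat': 8 postings
'rat': 17 postings
'the': 11 postings
'leaf': 18 postings
Total = 16 + 8 + 17 + 11 + 18 = 70

70


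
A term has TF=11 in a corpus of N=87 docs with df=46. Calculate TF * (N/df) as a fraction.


TF * (N/df)
= 11 * (87/46)
= 11 * 87/46
= 957/46

957/46


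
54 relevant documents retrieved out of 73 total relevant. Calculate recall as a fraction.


Recall = retrieved_relevant / total_relevant
= 54 / 73
= 54 / (54 + 19)
= 54/73

54/73


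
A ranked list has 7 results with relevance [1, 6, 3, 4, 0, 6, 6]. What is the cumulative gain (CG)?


Cumulative Gain = sum of relevance scores
Position 1: rel=1, running sum=1
Position 2: rel=6, running sum=7
Position 3: rel=3, running sum=10
Position 4: rel=4, running sum=14
Position 5: rel=0, running sum=14
Position 6: rel=6, running sum=20
Position 7: rel=6, running sum=26
CG = 26

26


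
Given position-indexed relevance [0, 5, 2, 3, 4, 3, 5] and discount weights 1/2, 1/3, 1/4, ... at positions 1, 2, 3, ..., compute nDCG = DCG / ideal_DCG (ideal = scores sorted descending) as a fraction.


Position discount weights w_i = 1/(i+1) for i=1..7:
Weights = [1/2, 1/3, 1/4, 1/5, 1/6, 1/7, 1/8]
Actual relevance: [0, 5, 2, 3, 4, 3, 5]
DCG = 0/2 + 5/3 + 2/4 + 3/5 + 4/6 + 3/7 + 5/8 = 3769/840
Ideal relevance (sorted desc): [5, 5, 4, 3, 3, 2, 0]
Ideal DCG = 5/2 + 5/3 + 4/4 + 3/5 + 3/6 + 2/7 + 0/8 = 688/105
nDCG = DCG / ideal_DCG = 3769/840 / 688/105 = 3769/5504

3769/5504


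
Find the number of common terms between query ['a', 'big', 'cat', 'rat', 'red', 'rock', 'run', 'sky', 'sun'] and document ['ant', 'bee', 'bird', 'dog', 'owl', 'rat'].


Query terms: ['a', 'big', 'cat', 'rat', 'red', 'rock', 'run', 'sky', 'sun']
Document terms: ['ant', 'bee', 'bird', 'dog', 'owl', 'rat']
Common terms: ['rat']
Overlap count = 1

1


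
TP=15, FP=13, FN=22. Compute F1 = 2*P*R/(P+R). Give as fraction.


F1 = 2 * P * R / (P + R)
P = TP/(TP+FP) = 15/28 = 15/28
R = TP/(TP+FN) = 15/37 = 15/37
2 * P * R = 2 * 15/28 * 15/37 = 225/518
P + R = 15/28 + 15/37 = 975/1036
F1 = 225/518 / 975/1036 = 6/13

6/13


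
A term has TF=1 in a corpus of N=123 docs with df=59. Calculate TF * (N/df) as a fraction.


TF * (N/df)
= 1 * (123/59)
= 1 * 123/59
= 123/59

123/59


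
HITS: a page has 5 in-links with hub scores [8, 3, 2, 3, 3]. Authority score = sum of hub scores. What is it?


Authority = sum of hub scores of in-linkers
In-link 1: hub score = 8
In-link 2: hub score = 3
In-link 3: hub score = 2
In-link 4: hub score = 3
In-link 5: hub score = 3
Authority = 8 + 3 + 2 + 3 + 3 = 19

19
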